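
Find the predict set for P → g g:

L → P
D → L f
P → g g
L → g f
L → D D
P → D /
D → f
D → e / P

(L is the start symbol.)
PREDICT(P → g g) = (FIRST(RHS) \ {ε}) ∪ (FOLLOW(P) if ε ∈ FIRST(RHS), i.e. RHS ⇒* ε)
FIRST(g g) = { 'g' }
ε ∉ FIRST(g g), so FOLLOW(P) is not added.
PREDICT(P → g g) = { 'g' }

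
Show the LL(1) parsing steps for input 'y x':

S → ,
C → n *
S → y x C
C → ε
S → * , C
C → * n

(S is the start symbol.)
Stack is shown with the top on the left.

Stack    Input  Action
----------------------
S $      y x $  output S → y x C
y x C $  y x $  match 'y'
x C $    x $    match 'x'
C $      $      output C → ε
$        $      accept

The string is accepted.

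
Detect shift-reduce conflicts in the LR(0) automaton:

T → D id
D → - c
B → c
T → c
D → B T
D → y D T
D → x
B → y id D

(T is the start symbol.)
Augment with T' → T and build the canonical LR(0) collection (I0 = CLOSURE({[T' → . T]}), then GOTO on every symbol after a dot until no new states appear). It has 16 states:
  I0: { [B → . c], [B → . y id D], [D → . - c], [D → . B T], [D → . x], [D → . y D T], [T → . D id], [T → . c], [T' → . T] }  — shift
  I1: { [D → - . c] }  — shift
  I2: { [B → . c], [B → . y id D], [D → . - c], [D → . B T], [D → . x], [D → . y D T], [D → B . T], [T → . D id], [T → . c] }  — shift
  I3: { [T → D . id] }  — shift
  I4: { [T' → T .] }  — accept
  I5: { [B → c .], [T → c .] }  — 2 reduces
  I6: { [D → x .] }  — reduce
  I7: { [B → . c], [B → . y id D], [B → y . id D], [D → . - c], [D → . B T], [D → . x], [D → . y D T], [D → y . D T] }  — shift
  I8: { [B → . c], [B → . y id D], [D → . - c], [D → . B T], [D → . x], [D → . y D T], [D → y D . T], [T → . D id], [T → . c] }  — shift
  I9: { [B → c .] }  — reduce
  I10: { [B → . c], [B → . y id D], [B → y id . D], [D → . - c], [D → . B T], [D → . x], [D → . y D T] }  — shift
  I11: { [B → y id D .] }  — reduce
  I12: { [D → y D T .] }  — reduce
  I13: { [T → D id .] }  — reduce
  I14: { [D → B T .] }  — reduce
  I15: { [D → - c .] }  — reduce

No state contains both a complete item and a shift item.

Answer: No shift-reduce conflicts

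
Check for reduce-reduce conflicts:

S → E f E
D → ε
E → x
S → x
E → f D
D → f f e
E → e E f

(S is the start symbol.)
A reduce-reduce conflict occurs when an LR(0) state has two complete items [A → α .] and [B → β .] — both call for a reduction, and with no lookahead the parser cannot choose between them.

Augment with S' → S and build the canonical LR(0) collection (I0 = CLOSURE({[S' → . S]}), then GOTO on every symbol after a dot until no new states appear). It has 15 states:
  I0: { [E → . e E f], [E → . f D], [E → . x], [S → . E f E], [S → . x], [S' → . S] }  — shift
  I1: { [S → E . f E] }  — shift
  I2: { [S' → S .] }  — accept
  I3: { [E → . e E f], [E → . f D], [E → . x], [E → e . E f] }  — shift
  I4: { [D → . f f e], [D → .], [E → f . D] }  — shift, reduce
  I5: { [E → x .], [S → x .] }  — 2 reduces
  I6: { [E → f D .] }  — reduce
  I7: { [D → f . f e] }  — shift
  I8: { [D → f f . e] }  — shift
  I9: { [D → f f e .] }  — reduce
  I10: { [E → e E . f] }  — shift
  I11: { [E → x .] }  — reduce
  I12: { [E → e E f .] }  — reduce
  I13: { [E → . e E f], [E → . f D], [E → . x], [S → E f . E] }  — shift
  I14: { [S → E f E .] }  — reduce

I5 contains complete items [E → x .], [S → x .] — reduce-reduce conflict.

Answer: Yes — I5: [E → x .] vs [S → x .]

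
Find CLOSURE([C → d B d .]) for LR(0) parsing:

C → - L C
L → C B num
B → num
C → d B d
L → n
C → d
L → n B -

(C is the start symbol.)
{ [C → d B d .] }

Start with: [C → d B d .]
The dot is at the end, so nothing is added.

CLOSURE = { [C → d B d .] }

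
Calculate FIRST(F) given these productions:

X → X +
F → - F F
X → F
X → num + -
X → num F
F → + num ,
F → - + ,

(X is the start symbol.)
{ '+', '-' }

To compute FIRST(F), examine every production with F on the left-hand side, reading each right-hand side left to right until a non-nullable symbol is reached.

From F → - F F:
  - '-' is a terminal: add '-' and stop
From F → + num ,:
  - '+' is a terminal: add '+' and stop
From F → - + ,:
  - '-' is a terminal: add '-' and stop

Collecting: FIRST(F) = { '+', '-' }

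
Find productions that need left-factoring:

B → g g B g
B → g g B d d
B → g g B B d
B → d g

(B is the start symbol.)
Left-factoring is needed when two productions for the same non-terminal
share a common prefix on the right-hand side.

Productions for B:
  B → g g B g
  B → g g B d d
  B → g g B B d
  B → d g

Found common prefix 'g g B' in productions for B

Answer: Yes, B has productions with common prefix 'g g B'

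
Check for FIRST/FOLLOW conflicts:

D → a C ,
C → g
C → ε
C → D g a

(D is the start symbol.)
No FIRST/FOLLOW conflicts.

Nullable non-terminals: C.
FIRST sets used below: FIRST(D) = { 'a' }

C: nullable alternative(s) C → ε; FOLLOW(C) = { ',' }
  C → g: FIRST \ {ε} = { 'g' } — disjoint from FOLLOW(C)
  C → ε: FIRST \ {ε} = { } — this is the only nullable alternative, skip
  C → D g a: FIRST \ {ε} = { 'a' } — disjoint from FOLLOW(C)

D has no nullable alternative, so no FIRST/FOLLOW check is needed there.

No FIRST/FOLLOW conflicts found.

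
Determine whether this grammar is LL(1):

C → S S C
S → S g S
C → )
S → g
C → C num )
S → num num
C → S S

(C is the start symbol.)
No. Predict set conflict for C: { 'g', 'num' }

A grammar is LL(1) if for each non-terminal N with multiple productions, the predict sets of those productions are pairwise disjoint, where PREDICT(N → α) = (FIRST(α) \ {ε}) ∪ (FOLLOW(N) if α ⇒* ε).

Relevant sets:
  FIRST(S) = { 'g', 'num' }
  FIRST(C) = { ')', 'g', 'num' }

For C:
  PREDICT(C → S S C) = { 'g', 'num' }
  PREDICT(C → ')') = { ')' }
  PREDICT(C → C num ')') = { ')', 'g', 'num' }
  PREDICT(C → S S) = { 'g', 'num' }
For S:
  PREDICT(S → S g S) = { 'g', 'num' }
  PREDICT(S → g) = { 'g' }
  PREDICT(S → num num) = { 'num' }

Conflict found: Predict set conflict for C: { 'g', 'num' }
The grammar is NOT LL(1).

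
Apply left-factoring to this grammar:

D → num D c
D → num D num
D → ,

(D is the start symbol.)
D → num D D'
D' → c
D' → num
D → ,

Left-factoring transforms A → αβ₁ | αβ₂ into A → αA' and A' → β₁ | β₂
(α is the longest common prefix among the alternatives). Repeat until
no nonterminal has two alternatives with a common prefix.

Round 1: D has alternatives sharing prefix 'num D'. Introduce D': D → num D D'
  Add: D' → c
  Add: D' → num

No remaining common prefixes — done.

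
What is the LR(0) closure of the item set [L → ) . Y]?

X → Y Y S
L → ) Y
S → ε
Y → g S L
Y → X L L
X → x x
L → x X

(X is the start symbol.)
Start with: [L → ) . Y]
  [L → ) . Y] has the dot before Y: add [Y → . g S L], [Y → . X L L]
  [Y → . X L L] has the dot before X: add [X → . Y Y S], [X → . x x]
No further items can be added.

CLOSURE = { [L → ) . Y], [X → . Y Y S], [X → . x x], [Y → . X L L], [Y → . g S L] }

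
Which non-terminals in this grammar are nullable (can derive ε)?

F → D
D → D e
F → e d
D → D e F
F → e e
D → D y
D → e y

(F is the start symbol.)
None

There are no ε-productions, so no non-terminal can derive ε.
No non-terminals are nullable.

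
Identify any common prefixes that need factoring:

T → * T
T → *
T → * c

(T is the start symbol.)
Left-factoring is needed when two productions for the same non-terminal
share a common prefix on the right-hand side.

Productions for T:
  T → * T
  T → *
  T → * c

Found common prefix '*' in productions for T

Answer: Yes, T has productions with common prefix '*'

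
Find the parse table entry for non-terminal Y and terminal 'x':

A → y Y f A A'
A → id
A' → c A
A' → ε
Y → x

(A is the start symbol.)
Y → x

To find M[Y, 'x'], we find productions for Y where 'x' is in the predict set (PREDICT(N → α) = (FIRST(α) \ {ε}) ∪ (FOLLOW(N) if α ⇒* ε)).

Y → x: PREDICT = { 'x' }
  'x' is in predict set, so this production goes in M[Y, 'x']

M[Y, 'x'] = Y → x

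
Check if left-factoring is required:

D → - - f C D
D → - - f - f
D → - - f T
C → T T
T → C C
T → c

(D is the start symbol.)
Yes, D has productions with common prefix '- - f'

Left-factoring is needed when two productions for the same non-terminal
share a common prefix on the right-hand side.

Productions for D:
  D → - - f C D
  D → - - f - f
  D → - - f T
Productions for T:
  T → C C
  T → c

Found common prefix '- - f' in productions for D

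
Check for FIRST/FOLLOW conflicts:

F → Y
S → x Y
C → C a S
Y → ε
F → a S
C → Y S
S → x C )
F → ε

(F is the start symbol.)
A FIRST/FOLLOW conflict occurs when a non-terminal N has a nullable alternative N → β (β ⇒* ε) and another alternative N → α with FIRST(α) ∩ FOLLOW(N) ≠ ∅: on such a lookahead the parser cannot decide between expanding α and letting N vanish via β.

Nullable non-terminals: F, Y.
FIRST sets used below: FIRST(Y) = { ε }

F: nullable alternative(s) F → Y, F → ε; FOLLOW(F) = { $ }
  F → Y: FIRST \ {ε} = { } — disjoint from FOLLOW(F)
  F → a S: FIRST \ {ε} = { 'a' } — disjoint from FOLLOW(F)
  F → ε: FIRST \ {ε} = { } — disjoint from FOLLOW(F)
Y has a nullable alternative but only one production, so nothing to check.

C, S have no nullable alternative, so no FIRST/FOLLOW check is needed there.

No FIRST/FOLLOW conflicts found.

Answer: No FIRST/FOLLOW conflicts.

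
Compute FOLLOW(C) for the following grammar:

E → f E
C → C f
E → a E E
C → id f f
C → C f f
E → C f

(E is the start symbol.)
In C → C f: C is followed by f, add FIRST(f) \ {ε} = { 'f' }
In C → C f f: C is followed by f f, add FIRST(f f) \ {ε} = { 'f' }
In E → C f: C is followed by f, add FIRST(f) \ {ε} = { 'f' }

Taking the union: FOLLOW(C) = { 'f' }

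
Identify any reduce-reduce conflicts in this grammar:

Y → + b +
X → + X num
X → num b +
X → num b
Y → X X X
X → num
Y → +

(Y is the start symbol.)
No reduce-reduce conflicts

A reduce-reduce conflict occurs when an LR(0) state has two complete items [A → α .] and [B → β .] — both call for a reduction, and with no lookahead the parser cannot choose between them.

Augment with Y' → Y and build the canonical LR(0) collection (I0 = CLOSURE({[Y' → . Y]}), then GOTO on every symbol after a dot until no new states appear). It has 14 states:
  I0: { [X → . + X num], [X → . num b +], [X → . num b], [X → . num], [Y → . + b +], [Y → . +], [Y → . X X X], [Y' → . Y] }  — shift
  I1: { [X → + . X num], [X → . + X num], [X → . num b +], [X → . num b], [X → . num], [Y → + . b +], [Y → + .] }  — shift, reduce
  I2: { [X → . + X num], [X → . num b +], [X → . num b], [X → . num], [Y → X . X X] }  — shift
  I3: { [Y' → Y .] }  — accept
  I4: { [X → num . b +], [X → num . b], [X → num .] }  — shift, reduce
  I5: { [X → num b . +], [X → num b .] }  — shift, reduce
  I6: { [X → num b + .] }  — reduce
  I7: { [X → + . X num], [X → . + X num], [X → . num b +], [X → . num b], [X → . num] }  — shift
  I8: { [X → . + X num], [X → . num b +], [X → . num b], [X → . num], [Y → X X . X] }  — shift
  I9: { [Y → X X X .] }  — reduce
  I10: { [X → + X . num] }  — shift
  I11: { [X → + X num .] }  — reduce
  I12: { [Y → + b . +] }  — shift
  I13: { [Y → + b + .] }  — reduce

No state contains more than one complete item.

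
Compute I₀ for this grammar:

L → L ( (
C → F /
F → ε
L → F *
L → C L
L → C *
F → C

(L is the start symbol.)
{ [C → . F /], [F → . C], [F → .], [L → . C *], [L → . C L], [L → . F *], [L → . L ( (], [L' → . L] }

First, augment the grammar with L' → L
I₀ = CLOSURE({ [L' → . L] }):
  [L' → . L] has the dot before L: add [L → . L ( (], [L → . F *], [L → . C L], [L → . C *]
  [L → . F *] has the dot before F: add [F → .], [F → . C]
  [L → . C L] has the dot before C: add [C → . F /]
No further items can be added.

I₀ = { [C → . F /], [F → . C], [F → .], [L → . C *], [L → . C L], [L → . F *], [L → . L ( (], [L' → . L] }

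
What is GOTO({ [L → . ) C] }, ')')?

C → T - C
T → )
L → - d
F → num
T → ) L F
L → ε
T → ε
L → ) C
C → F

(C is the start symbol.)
GOTO(I, ')') = CLOSURE({ [A → αX.β] : [A → α.Xβ] ∈ I, X = ')' })

Items with dot before ')', with the dot advanced:
  [L → . ) C] → [L → ) . C]
Closure of the advanced items:
  [L → ) . C] has the dot before C: add [C → . T - C], [C → . F]
  [C → . T - C] has the dot before T: add [T → . )], [T → . ) L F], [T → .]
  [C → . F] has the dot before F: add [F → . num]

GOTO = { [C → . F], [C → . T - C], [F → . num], [L → ) . C], [T → . ) L F], [T → . )], [T → .] }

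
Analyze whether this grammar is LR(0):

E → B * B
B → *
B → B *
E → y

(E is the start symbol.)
No. Shift-reduce conflict between [B → B * .] and [B → . *]

Augment with E' → E and build the canonical LR(0) collection (I0 = CLOSURE({[E' → . E]}), then GOTO on every symbol after a dot until no new states appear). It has 8 states:
  I0: { [B → . *], [B → . B *], [E → . B * B], [E → . y], [E' → . E] }  — shift
  I1: { [B → * .] }  — reduce
  I2: { [B → B . *], [E → B . * B] }  — shift
  I3: { [E' → E .] }  — accept
  I4: { [E → y .] }  — reduce
  I5: { [B → . *], [B → . B *], [B → B * .], [E → B * . B] }  — shift, reduce
  I6: { [B → B . *], [E → B * B .] }  — shift, reduce
  I7: { [B → B * .] }  — reduce

Conflict in state I5:
  Shift-reduce conflict between [B → B * .] and [B → . *]
So the grammar is NOT LR(0).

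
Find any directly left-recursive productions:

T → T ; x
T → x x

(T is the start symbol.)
Yes, T is left-recursive

T → T ; x: LEFT RECURSIVE (starts with T)
T → x x: starts with x

The grammar has direct left recursion on: T.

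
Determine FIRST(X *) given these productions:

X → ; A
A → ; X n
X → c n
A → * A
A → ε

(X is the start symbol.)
{ ';', 'c' }

FIRST sets of the non-terminals involved (from the grammar, by fixed-point iteration):
  FIRST(X) = { ';', 'c' }

To compute FIRST(X *), process the symbols left to right:
Symbol X is a non-terminal. Add FIRST(X) \ {ε} = { ';', 'c' }
X is not nullable (ε ∉ FIRST(X)), so stop here.
FIRST(X *) = { ';', 'c' }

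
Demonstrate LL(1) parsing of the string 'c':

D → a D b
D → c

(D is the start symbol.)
LL(1) parsing maintains a stack (initially the start symbol over $) and the input. At each step: if the stack top is a terminal, match it against the current input token; if it is a non-terminal N, replace it with the RHS of M[N, lookahead] (the unique production whose predict set contains the lookahead).

Stack is shown with the top on the left.

Stack  Input  Action
--------------------
D $    c $    output D → c
c $    c $    match 'c'
$      $      accept

The string is accepted.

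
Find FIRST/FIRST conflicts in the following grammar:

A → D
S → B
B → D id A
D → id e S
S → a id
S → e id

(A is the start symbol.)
No FIRST/FIRST conflicts.

A FIRST/FIRST conflict occurs when two productions N → α and N → β for the same non-terminal have FIRST(α) ∩ FIRST(β) ≠ ∅ (with ε ∈ FIRST of a nullable right-hand side, so two nullable alternatives also conflict).

FIRST sets of the non-terminals at (or reachable through a nullable prefix from) the front of some alternative:
  FIRST(B) = { 'id' }

Productions for S:
  S → B: FIRST = { 'id' }
  S → a id: FIRST = { 'a' }
  S → e id: FIRST = { 'e' }
A, B, D have only one production, so no FIRST/FIRST conflict is possible there.

All alternatives of each non-terminal have pairwise disjoint FIRST sets.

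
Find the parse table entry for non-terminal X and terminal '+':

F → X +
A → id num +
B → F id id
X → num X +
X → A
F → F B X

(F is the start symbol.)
Empty (error entry)

To find M[X, '+'], we find productions for X where '+' is in the predict set (PREDICT(N → α) = (FIRST(α) \ {ε}) ∪ (FOLLOW(N) if α ⇒* ε)).

Relevant sets:
  FIRST(A) = { 'id' }

X → num X +: PREDICT = { 'num' }
X → A: PREDICT = { 'id' }

M[X, '+'] is empty (no production applies)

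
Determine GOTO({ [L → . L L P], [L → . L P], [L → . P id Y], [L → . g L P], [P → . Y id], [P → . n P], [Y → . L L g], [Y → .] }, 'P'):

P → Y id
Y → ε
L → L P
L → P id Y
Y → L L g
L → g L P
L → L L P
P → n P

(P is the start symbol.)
{ [L → P . id Y] }

GOTO(I, 'P') = CLOSURE({ [A → αX.β] : [A → α.Xβ] ∈ I, X = 'P' })

Items with dot before 'P', with the dot advanced:
  [L → . P id Y] → [L → P . id Y]
Closure adds nothing (no advanced item has the dot before a non-terminal).

GOTO = { [L → P . id Y] }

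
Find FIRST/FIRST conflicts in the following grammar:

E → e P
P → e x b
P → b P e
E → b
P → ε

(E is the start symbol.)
No FIRST/FIRST conflicts.

A FIRST/FIRST conflict occurs when two productions N → α and N → β for the same non-terminal have FIRST(α) ∩ FIRST(β) ≠ ∅ (with ε ∈ FIRST of a nullable right-hand side, so two nullable alternatives also conflict).

Productions for E:
  E → e P: FIRST = { 'e' }
  E → b: FIRST = { 'b' }
Productions for P:
  P → e x b: FIRST = { 'e' }
  P → b P e: FIRST = { 'b' }
  P → ε: FIRST = { ε }

All alternatives of each non-terminal have pairwise disjoint FIRST sets.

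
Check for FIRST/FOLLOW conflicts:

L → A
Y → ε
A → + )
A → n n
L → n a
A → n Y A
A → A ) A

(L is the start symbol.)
No FIRST/FOLLOW conflicts.

A FIRST/FOLLOW conflict occurs when a non-terminal N has a nullable alternative N → β (β ⇒* ε) and another alternative N → α with FIRST(α) ∩ FOLLOW(N) ≠ ∅: on such a lookahead the parser cannot decide between expanding α and letting N vanish via β.

Nullable non-terminals: Y.
Y has a nullable alternative but only one production, so nothing to check.

A, L have no nullable alternative, so no FIRST/FOLLOW check is needed there.

No FIRST/FOLLOW conflicts found.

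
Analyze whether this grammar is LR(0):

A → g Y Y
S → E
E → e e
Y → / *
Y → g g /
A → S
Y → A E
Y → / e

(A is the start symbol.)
A grammar is LR(0) if no state in the canonical LR(0) collection has:
  - both a shift item (dot before a terminal) and a complete item (shift-reduce conflict), or
  - two or more complete items (reduce-reduce conflict; the accept item [A' → A .] counts as a complete item here).

Augment with A' → A and build the canonical LR(0) collection (I0 = CLOSURE({[A' → . A]}), then GOTO on every symbol after a dot until no new states appear). It has 17 states:
  I0: { [A → . S], [A → . g Y Y], [A' → . A], [E → . e e], [S → . E] }  — shift
  I1: { [A' → A .] }  — accept
  I2: { [S → E .] }  — reduce
  I3: { [A → S .] }  — reduce
  I4: { [E → e . e] }  — shift
  I5: { [A → . S], [A → . g Y Y], [A → g . Y Y], [E → . e e], [S → . E], [Y → . / *], [Y → . / e], [Y → . A E], [Y → . g g /] }  — shift
  I6: { [Y → / . *], [Y → / . e] }  — shift
  I7: { [E → . e e], [Y → A . E] }  — shift
  I8: { [A → . S], [A → . g Y Y], [A → g Y . Y], [E → . e e], [S → . E], [Y → . / *], [Y → . / e], [Y → . A E], [Y → . g g /] }  — shift
  I9: { [A → . S], [A → . g Y Y], [A → g . Y Y], [E → . e e], [S → . E], [Y → . / *], [Y → . / e], [Y → . A E], [Y → . g g /], [Y → g . g /] }  — shift
  I10: { [A → . S], [A → . g Y Y], [A → g . Y Y], [E → . e e], [S → . E], [Y → . / *], [Y → . / e], [Y → . A E], [Y → . g g /], [Y → g . g /], [Y → g g . /] }  — shift
  I11: { [Y → / . *], [Y → / . e], [Y → g g / .] }  — shift, reduce
  I12: { [Y → / * .] }  — reduce
  I13: { [Y → / e .] }  — reduce
  I14: { [A → g Y Y .] }  — reduce
  I15: { [Y → A E .] }  — reduce
  I16: { [E → e e .] }  — reduce

Conflict in state I11:
  Shift-reduce conflict between [Y → g g / .] and [Y → / . *]
So the grammar is NOT LR(0).

Answer: No. Shift-reduce conflict between [Y → g g / .] and [Y → / . *]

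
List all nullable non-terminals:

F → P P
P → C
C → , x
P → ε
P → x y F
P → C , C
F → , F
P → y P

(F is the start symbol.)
{ 'F', 'P' }

A non-terminal is nullable if it can derive ε (the empty string): either it has an ε-production, or it has a production whose right-hand side consists entirely of nullable non-terminals.

ε-productions: P → ε
So P is immediately nullable.
F → P P: every symbol on the right is nullable, so F is nullable too.
No further non-terminal can be added: every production for the remaining non-terminals contains a terminal or a non-nullable non-terminal.
Nullable = { 'F', 'P' }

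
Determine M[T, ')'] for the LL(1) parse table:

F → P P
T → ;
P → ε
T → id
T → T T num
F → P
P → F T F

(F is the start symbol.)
To find M[T, ')'], we find productions for T where ')' is in the predict set (PREDICT(N → α) = (FIRST(α) \ {ε}) ∪ (FOLLOW(N) if α ⇒* ε)).

Relevant sets:
  FIRST(T) = { ';', 'id' }

T → ;: PREDICT = { ';' }
T → id: PREDICT = { 'id' }
T → T T num: PREDICT = { ';', 'id' }

M[T, ')'] is empty (no production applies)

Answer: Empty (error entry)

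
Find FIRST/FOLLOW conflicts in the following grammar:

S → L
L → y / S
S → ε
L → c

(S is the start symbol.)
A FIRST/FOLLOW conflict occurs when a non-terminal N has a nullable alternative N → β (β ⇒* ε) and another alternative N → α with FIRST(α) ∩ FOLLOW(N) ≠ ∅: on such a lookahead the parser cannot decide between expanding α and letting N vanish via β.

Nullable non-terminals: S.
FIRST sets used below: FIRST(L) = { 'c', 'y' }

S: nullable alternative(s) S → ε; FOLLOW(S) = { $ }
  S → L: FIRST \ {ε} = { 'c', 'y' } — disjoint from FOLLOW(S)
  S → ε: FIRST \ {ε} = { } — this is the only nullable alternative, skip

L has no nullable alternative, so no FIRST/FOLLOW check is needed there.

No FIRST/FOLLOW conflicts found.

Answer: No FIRST/FOLLOW conflicts.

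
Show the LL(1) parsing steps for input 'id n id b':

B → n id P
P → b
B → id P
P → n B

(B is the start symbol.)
Stack is shown with the top on the left.

Stack   Input        Action
---------------------------
B $     id n id b $  output B → id P
id P $  id n id b $  match 'id'
P $     n id b $     output P → n B
n B $   n id b $     match 'n'
B $     id b $       output B → id P
id P $  id b $       match 'id'
P $     b $          output P → b
b $     b $          match 'b'
$       $            accept

The string is accepted.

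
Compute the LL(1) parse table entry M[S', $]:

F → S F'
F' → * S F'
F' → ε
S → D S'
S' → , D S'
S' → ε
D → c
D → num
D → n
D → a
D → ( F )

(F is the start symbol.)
To find M[S', $], we find productions for S' where $ is in the predict set (PREDICT(N → α) = (FIRST(α) \ {ε}) ∪ (FOLLOW(N) if α ⇒* ε)).

Relevant sets:
  FOLLOW(S') = { $, ')', '*' }

S' → , D S': PREDICT = { ',' }
S' → ε: PREDICT = { $, ')', '*' }
  $ is in predict set, so this production goes in M[S', $]

M[S', $] = S' → ε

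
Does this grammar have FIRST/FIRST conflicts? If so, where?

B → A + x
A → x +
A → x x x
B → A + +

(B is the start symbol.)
Yes. B → A '+' x / B → A '+' '+' on { 'x' }; A → x '+' / A → x x x on { 'x' }

A FIRST/FIRST conflict occurs when two productions N → α and N → β for the same non-terminal have FIRST(α) ∩ FIRST(β) ≠ ∅ (with ε ∈ FIRST of a nullable right-hand side, so two nullable alternatives also conflict).

FIRST sets of the non-terminals at (or reachable through a nullable prefix from) the front of some alternative:
  FIRST(A) = { 'x' }

Productions for B:
  B → A + x: FIRST = { 'x' }
  B → A + +: FIRST = { 'x' }
Productions for A:
  A → x +: FIRST = { 'x' }
  A → x x x: FIRST = { 'x' }

Conflict for B: B → A + x and B → A + +
  Overlap: { 'x' }
Conflict for A: A → x + and A → x x x
  Overlap: { 'x' }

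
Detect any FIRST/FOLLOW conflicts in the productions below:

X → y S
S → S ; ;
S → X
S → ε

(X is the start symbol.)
Yes. S → S ';' ';' with FOLLOW(S) on { ';' }

Nullable non-terminals: S.
FIRST sets used below: FIRST(S) = { ';', 'y', ε }, FIRST(X) = { 'y' }

S: nullable alternative(s) S → ε; FOLLOW(S) = { $, ';' }
  S → S ; ;: FIRST \ {ε} = { ';', 'y' } — overlaps FOLLOW(S) on { ';' }: CONFLICT
  S → X: FIRST \ {ε} = { 'y' } — disjoint from FOLLOW(S)
  S → ε: FIRST \ {ε} = { } — this is the only nullable alternative, skip

X has no nullable alternative, so no FIRST/FOLLOW check is needed there.

So the grammar has 1 FIRST/FOLLOW conflict (marked CONFLICT above).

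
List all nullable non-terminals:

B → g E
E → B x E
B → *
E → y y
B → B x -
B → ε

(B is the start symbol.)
ε-productions: B → ε
So B is immediately nullable.
No further non-terminal can be added: every production for the remaining non-terminals contains a terminal or a non-nullable non-terminal.
Nullable = { 'B' }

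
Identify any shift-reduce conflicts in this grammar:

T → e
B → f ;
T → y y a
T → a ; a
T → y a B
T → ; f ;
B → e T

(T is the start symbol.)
No shift-reduce conflicts

Augment with T' → T and build the canonical LR(0) collection (I0 = CLOSURE({[T' → . T]}), then GOTO on every symbol after a dot until no new states appear). It has 18 states:
  I0: { [T → . ; f ;], [T → . a ; a], [T → . e], [T → . y a B], [T → . y y a], [T' → . T] }  — shift
  I1: { [T → ; . f ;] }  — shift
  I2: { [T' → T .] }  — accept
  I3: { [T → a . ; a] }  — shift
  I4: { [T → e .] }  — reduce
  I5: { [T → y . a B], [T → y . y a] }  — shift
  I6: { [B → . e T], [B → . f ;], [T → y a . B] }  — shift
  I7: { [T → y y . a] }  — shift
  I8: { [T → y y a .] }  — reduce
  I9: { [T → y a B .] }  — reduce
  I10: { [B → e . T], [T → . ; f ;], [T → . a ; a], [T → . e], [T → . y a B], [T → . y y a] }  — shift
  I11: { [B → f . ;] }  — shift
  I12: { [B → f ; .] }  — reduce
  I13: { [B → e T .] }  — reduce
  I14: { [T → a ; . a] }  — shift
  I15: { [T → a ; a .] }  — reduce
  I16: { [T → ; f . ;] }  — shift
  I17: { [T → ; f ; .] }  — reduce

No state contains both a complete item and a shift item.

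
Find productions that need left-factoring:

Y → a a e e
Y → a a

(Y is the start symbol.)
Yes, Y has productions with common prefix 'a a'

Left-factoring is needed when two productions for the same non-terminal
share a common prefix on the right-hand side.

Productions for Y:
  Y → a a e e
  Y → a a

Found common prefix 'a a' in productions for Y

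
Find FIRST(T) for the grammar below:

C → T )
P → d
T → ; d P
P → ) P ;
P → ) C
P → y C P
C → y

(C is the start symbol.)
{ ';' }

To compute FIRST(T), examine every production with T on the left-hand side, reading each right-hand side left to right until a non-nullable symbol is reached.

From T → ; d P:
  - ';' is a terminal: add ';' and stop

Collecting: FIRST(T) = { ';' }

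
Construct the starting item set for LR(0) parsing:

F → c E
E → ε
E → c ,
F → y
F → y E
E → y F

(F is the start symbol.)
First, augment the grammar with F' → F
I₀ = CLOSURE({ [F' → . F] }):
  [F' → . F] has the dot before F: add [F → . c E], [F → . y], [F → . y E]
No further items can be added.

I₀ = { [F → . c E], [F → . y E], [F → . y], [F' → . F] }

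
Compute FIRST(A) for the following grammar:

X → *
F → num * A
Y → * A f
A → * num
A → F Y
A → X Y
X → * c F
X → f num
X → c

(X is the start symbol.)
{ '*', 'c', 'f', 'num' }

FIRST sets of the other non-terminals involved (by the same procedure, iterated to a fixed point):
  FIRST(F) = { 'num' }
  FIRST(X) = { '*', 'c', 'f' }

From A → * num:
  - '*' is a terminal: add '*' and stop
From A → F Y:
  - F is a non-terminal: add FIRST(F) \ {ε} = { 'num' }
    F is not nullable, so stop
From A → X Y:
  - X is a non-terminal: add FIRST(X) \ {ε} = { '*', 'c', 'f' }
    X is not nullable, so stop

Collecting: FIRST(A) = { '*', 'c', 'f', 'num' }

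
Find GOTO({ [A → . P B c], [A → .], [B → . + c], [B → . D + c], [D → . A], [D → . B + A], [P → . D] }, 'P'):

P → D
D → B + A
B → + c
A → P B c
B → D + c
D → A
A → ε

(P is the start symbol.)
{ [A → . P B c], [A → .], [A → P . B c], [B → . + c], [B → . D + c], [D → . A], [D → . B + A], [P → . D] }

GOTO(I, 'P') = CLOSURE({ [A → αX.β] : [A → α.Xβ] ∈ I, X = 'P' })

Items with dot before 'P', with the dot advanced:
  [A → . P B c] → [A → P . B c]
Closure of the advanced items:
  [A → P . B c] has the dot before B: add [B → . + c], [B → . D + c]
  [B → . D + c] has the dot before D: add [D → . B + A], [D → . A]
  [D → . A] has the dot before A: add [A → . P B c], [A → .]
  [A → . P B c] has the dot before P: add [P → . D]

GOTO = { [A → . P B c], [A → .], [A → P . B c], [B → . + c], [B → . D + c], [D → . A], [D → . B + A], [P → . D] }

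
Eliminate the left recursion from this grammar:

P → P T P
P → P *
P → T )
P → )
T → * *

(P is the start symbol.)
P is directly left-recursive. The standard transformation for
  A → A α₁ | ... | A α_m | β₁ | ... | β_n
is
  A  → β₁ A' | ... | β_n A'
  A' → α₁ A' | ... | α_m A' | ε

P → T ) becomes P → T ) P'
P → ) becomes P → ) P'
P → P T P becomes P' → T P P'
P → P * becomes P' → * P'
Add P' → ε

Productions for other non-terminals are unchanged:
  T → * *

Resulting grammar:
P → T ) P'
P → ) P'
P' → T P P'
P' → * P'
P' → ε
T → * *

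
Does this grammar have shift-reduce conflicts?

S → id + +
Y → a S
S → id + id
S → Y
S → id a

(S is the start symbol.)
A shift-reduce conflict occurs when an LR(0) state has both:
  - a complete (reduce) item [A → α .] (dot at the end), and
  - a shift item [B → β . c γ] (dot before a terminal).

Augment with S' → S and build the canonical LR(0) collection (I0 = CLOSURE({[S' → . S]}), then GOTO on every symbol after a dot until no new states appear). It has 10 states:
  I0: { [S → . Y], [S → . id + +], [S → . id + id], [S → . id a], [S' → . S], [Y → . a S] }  — shift
  I1: { [S' → S .] }  — accept
  I2: { [S → Y .] }  — reduce
  I3: { [S → . Y], [S → . id + +], [S → . id + id], [S → . id a], [Y → . a S], [Y → a . S] }  — shift
  I4: { [S → id . + +], [S → id . + id], [S → id . a] }  — shift
  I5: { [S → id + . +], [S → id + . id] }  — shift
  I6: { [S → id a .] }  — reduce
  I7: { [S → id + + .] }  — reduce
  I8: { [S → id + id .] }  — reduce
  I9: { [Y → a S .] }  — reduce

No state contains both a complete item and a shift item.

Answer: No shift-reduce conflicts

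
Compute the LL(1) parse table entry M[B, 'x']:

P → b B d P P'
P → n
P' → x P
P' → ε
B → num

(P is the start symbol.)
To find M[B, 'x'], we find productions for B where 'x' is in the predict set (PREDICT(N → α) = (FIRST(α) \ {ε}) ∪ (FOLLOW(N) if α ⇒* ε)).

B → num: PREDICT = { 'num' }

M[B, 'x'] is empty (no production applies)

Answer: Empty (error entry)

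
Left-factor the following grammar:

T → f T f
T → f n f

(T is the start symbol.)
T → f T'
T' → T f
T' → n f

Left-factoring transforms A → αβ₁ | αβ₂ into A → αA' and A' → β₁ | β₂
(α is the longest common prefix among the alternatives). Repeat until
no nonterminal has two alternatives with a common prefix.

Round 1: T has alternatives sharing prefix 'f'. Introduce T': T → f T'
  Add: T' → T f
  Add: T' → n f

No remaining common prefixes — done.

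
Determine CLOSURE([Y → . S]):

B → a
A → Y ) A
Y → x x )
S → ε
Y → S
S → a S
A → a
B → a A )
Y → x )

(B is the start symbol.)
{ [S → . a S], [S → .], [Y → . S] }

To compute CLOSURE, for each item [A → α.Bβ] where B is a non-terminal, add [B → .γ] for all productions B → γ; repeat for the newly added items until nothing changes.

Start with: [Y → . S]
  [Y → . S] has the dot before S: add [S → .], [S → . a S]
No further items can be added.

CLOSURE = { [S → . a S], [S → .], [Y → . S] }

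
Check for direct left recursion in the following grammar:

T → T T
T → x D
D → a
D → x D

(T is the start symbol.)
T → T T: LEFT RECURSIVE (starts with T)
T → x D: starts with x
D → a: starts with a
D → x D: starts with x

The grammar has direct left recursion on: T.

Answer: Yes, T is left-recursive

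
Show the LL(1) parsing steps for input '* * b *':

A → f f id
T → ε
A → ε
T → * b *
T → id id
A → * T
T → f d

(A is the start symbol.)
Stack is shown with the top on the left.

Stack    Input      Action
--------------------------
A $      * * b * $  output A → * T
* T $    * * b * $  match '*'
T $      * b * $    output T → * b *
* b * $  * b * $    match '*'
b * $    b * $      match 'b'
* $      * $        match '*'
$        $          accept

The string is accepted.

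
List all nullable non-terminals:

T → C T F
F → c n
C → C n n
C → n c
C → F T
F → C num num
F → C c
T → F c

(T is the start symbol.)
There are no ε-productions, so no non-terminal can derive ε.
No non-terminals are nullable.

Answer: None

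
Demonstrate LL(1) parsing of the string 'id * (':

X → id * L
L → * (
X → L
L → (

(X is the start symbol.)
LL(1) parsing maintains a stack (initially the start symbol over $) and the input. At each step: if the stack top is a terminal, match it against the current input token; if it is a non-terminal N, replace it with the RHS of M[N, lookahead] (the unique production whose predict set contains the lookahead).

Stack is shown with the top on the left.

Stack     Input     Action
--------------------------
X $       id * ( $  output X → id * L
id * L $  id * ( $  match 'id'
* L $     * ( $     match '*'
L $       ( $       output L → (
( $       ( $       match '('
$         $         accept

The string is accepted.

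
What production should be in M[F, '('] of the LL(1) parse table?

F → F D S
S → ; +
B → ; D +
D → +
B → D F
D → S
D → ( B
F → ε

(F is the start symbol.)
F → F D S, F → ε

To find M[F, '('], we find productions for F where '(' is in the predict set (PREDICT(N → α) = (FIRST(α) \ {ε}) ∪ (FOLLOW(N) if α ⇒* ε)).

Relevant sets:
  FIRST(F) = { '(', '+', ';', ε }
  FIRST(D) = { '(', '+', ';' }
  FOLLOW(F) = { $, '(', '+', ';' }

F → F D S: PREDICT = { '(', '+', ';' }
  '(' is in predict set, so this production goes in M[F, '(']
F → ε: PREDICT = { $, '(', '+', ';' }
  '(' is in predict set, so this production goes in M[F, '(']

M[F, '('] = F → F D S, F → ε  (a multiply-defined cell — the grammar is not LL(1))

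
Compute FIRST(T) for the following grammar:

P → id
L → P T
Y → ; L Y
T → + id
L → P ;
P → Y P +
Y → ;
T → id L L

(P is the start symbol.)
{ '+', 'id' }

From T → + id:
  - '+' is a terminal: add '+' and stop
From T → id L L:
  - id is a terminal: add 'id' and stop

Collecting: FIRST(T) = { '+', 'id' }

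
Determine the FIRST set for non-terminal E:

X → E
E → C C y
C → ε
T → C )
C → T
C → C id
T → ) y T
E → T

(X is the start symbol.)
{ ')', 'id', 'y' }

To compute FIRST(E), examine every production with E on the left-hand side, reading each right-hand side left to right until a non-nullable symbol is reached.

FIRST sets of the other non-terminals involved (by the same procedure, iterated to a fixed point):
  FIRST(C) = { ')', 'id', ε }
  FIRST(T) = { ')', 'id' }

From E → C C y:
  - C is a non-terminal: add FIRST(C) \ {ε} = { ')', 'id' }
    C is nullable, so continue to the next symbol
  - C is a non-terminal: add FIRST(C) \ {ε} = { ')', 'id' }
    C is nullable, so continue to the next symbol
  - y is a terminal: add 'y' and stop
From E → T:
  - T is a non-terminal: add FIRST(T) \ {ε} = { ')', 'id' }
    T is not nullable, so stop

Collecting: FIRST(E) = { ')', 'id', 'y' }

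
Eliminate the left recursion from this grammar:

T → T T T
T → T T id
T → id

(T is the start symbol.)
T → id T'
T' → T T T'
T' → T id T'
T' → ε

T is directly left-recursive. The standard transformation for
  A → A α₁ | ... | A α_m | β₁ | ... | β_n
is
  A  → β₁ A' | ... | β_n A'
  A' → α₁ A' | ... | α_m A' | ε

T → id becomes T → id T'
T → T T T becomes T' → T T T'
T → T T id becomes T' → T id T'
Add T' → ε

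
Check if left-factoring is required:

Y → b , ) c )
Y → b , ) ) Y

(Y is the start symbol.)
Yes, Y has productions with common prefix 'b , )'

Left-factoring is needed when two productions for the same non-terminal
share a common prefix on the right-hand side.

Productions for Y:
  Y → b , ) c )
  Y → b , ) ) Y

Found common prefix 'b , )' in productions for Y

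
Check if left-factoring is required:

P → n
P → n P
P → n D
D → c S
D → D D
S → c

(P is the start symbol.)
Left-factoring is needed when two productions for the same non-terminal
share a common prefix on the right-hand side.

Productions for P:
  P → n
  P → n P
  P → n D
Productions for D:
  D → c S
  D → D D

Found common prefix 'n' in productions for P

Answer: Yes, P has productions with common prefix 'n'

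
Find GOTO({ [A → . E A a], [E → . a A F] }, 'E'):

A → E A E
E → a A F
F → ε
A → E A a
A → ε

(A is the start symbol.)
{ [A → . E A E], [A → . E A a], [A → .], [A → E . A a], [E → . a A F] }

GOTO(I, 'E') = CLOSURE({ [A → αX.β] : [A → α.Xβ] ∈ I, X = 'E' })

Items with dot before 'E', with the dot advanced:
  [A → . E A a] → [A → E . A a]
Closure of the advanced items:
  [A → E . A a] has the dot before A: add [A → . E A E], [A → . E A a], [A → .]
  [A → . E A E] has the dot before E: add [E → . a A F]

GOTO = { [A → . E A E], [A → . E A a], [A → .], [A → E . A a], [E → . a A F] }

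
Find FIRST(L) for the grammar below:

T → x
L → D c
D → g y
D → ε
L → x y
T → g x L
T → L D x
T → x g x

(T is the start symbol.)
{ 'c', 'g', 'x' }

To compute FIRST(L), examine every production with L on the left-hand side, reading each right-hand side left to right until a non-nullable symbol is reached.

FIRST sets of the other non-terminals involved (by the same procedure, iterated to a fixed point):
  FIRST(D) = { 'g', ε }

From L → D c:
  - D is a non-terminal: add FIRST(D) \ {ε} = { 'g' }
    D is nullable, so continue to the next symbol
  - c is a terminal: add 'c' and stop
From L → x y:
  - x is a terminal: add 'x' and stop

Collecting: FIRST(L) = { 'c', 'g', 'x' }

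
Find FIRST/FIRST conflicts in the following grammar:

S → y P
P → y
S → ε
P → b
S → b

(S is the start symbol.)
A FIRST/FIRST conflict occurs when two productions N → α and N → β for the same non-terminal have FIRST(α) ∩ FIRST(β) ≠ ∅ (with ε ∈ FIRST of a nullable right-hand side, so two nullable alternatives also conflict).

Productions for S:
  S → y P: FIRST = { 'y' }
  S → ε: FIRST = { ε }
  S → b: FIRST = { 'b' }
Productions for P:
  P → y: FIRST = { 'y' }
  P → b: FIRST = { 'b' }

All alternatives of each non-terminal have pairwise disjoint FIRST sets.

Answer: No FIRST/FIRST conflicts.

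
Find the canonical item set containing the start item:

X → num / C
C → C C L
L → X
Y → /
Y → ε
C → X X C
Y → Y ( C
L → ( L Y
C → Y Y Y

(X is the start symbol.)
{ [X → . num / C], [X' → . X] }

First, augment the grammar with X' → X
I₀ = CLOSURE({ [X' → . X] }):
  [X' → . X] has the dot before X: add [X → . num / C]
No further items can be added.

I₀ = { [X → . num / C], [X' → . X] }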